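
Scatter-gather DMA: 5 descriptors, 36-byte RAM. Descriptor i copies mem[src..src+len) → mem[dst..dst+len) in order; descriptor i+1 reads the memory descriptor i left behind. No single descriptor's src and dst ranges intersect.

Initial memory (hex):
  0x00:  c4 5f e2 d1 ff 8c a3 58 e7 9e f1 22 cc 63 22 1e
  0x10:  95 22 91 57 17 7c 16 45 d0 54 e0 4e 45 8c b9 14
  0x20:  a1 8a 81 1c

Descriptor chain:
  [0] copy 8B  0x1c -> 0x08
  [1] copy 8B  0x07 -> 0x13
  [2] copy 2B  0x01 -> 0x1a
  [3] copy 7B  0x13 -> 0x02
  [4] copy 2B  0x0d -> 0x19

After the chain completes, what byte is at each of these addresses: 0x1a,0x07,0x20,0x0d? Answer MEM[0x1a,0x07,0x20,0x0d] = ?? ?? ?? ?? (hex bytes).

#0 dst[0x08+8] := {0x45,0x8c,0xb9,0x14,0xa1,0x8a,0x81,0x1c}
#1 dst[0x13+8] := {0x58,0x45,0x8c,0xb9,0x14,0xa1,0x8a,0x81}
#2 dst[0x1a+2] := {0x5f,0xe2}
#3 dst[0x02+7] := {0x58,0x45,0x8c,0xb9,0x14,0xa1,0x8a}
#4 dst[0x19+2] := {0x8a,0x81}
query mem[0x1a]=0x81, mem[0x07]=0xa1, mem[0x20]=0xa1, mem[0x0d]=0x8a

MEM[0x1a,0x07,0x20,0x0d] = 81 a1 a1 8a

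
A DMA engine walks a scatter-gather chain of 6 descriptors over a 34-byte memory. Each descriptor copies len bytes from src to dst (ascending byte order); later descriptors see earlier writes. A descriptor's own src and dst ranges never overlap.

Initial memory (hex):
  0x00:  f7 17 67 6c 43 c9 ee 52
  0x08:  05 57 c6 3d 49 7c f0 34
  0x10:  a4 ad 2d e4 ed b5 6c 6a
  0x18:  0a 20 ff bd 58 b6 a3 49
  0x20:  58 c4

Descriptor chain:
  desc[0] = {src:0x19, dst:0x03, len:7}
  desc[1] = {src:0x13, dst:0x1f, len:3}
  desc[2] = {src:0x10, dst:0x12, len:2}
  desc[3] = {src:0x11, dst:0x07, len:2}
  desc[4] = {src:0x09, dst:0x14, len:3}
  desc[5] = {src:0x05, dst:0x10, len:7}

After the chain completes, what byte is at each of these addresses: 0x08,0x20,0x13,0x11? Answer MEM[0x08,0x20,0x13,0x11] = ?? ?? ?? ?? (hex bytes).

D0: mem[0x03..0x09] <- [20 ff bd 58 b6 a3 49]
D1: mem[0x1f..0x21] <- [e4 ed b5]
D2: mem[0x12..0x13] <- [a4 ad]
D3: mem[0x07..0x08] <- [ad a4]
D4: mem[0x14..0x16] <- [49 c6 3d]
D5: mem[0x10..0x16] <- [bd 58 ad a4 49 c6 3d]
query mem[0x08]=0xa4, mem[0x20]=0xed, mem[0x13]=0xa4, mem[0x11]=0x58

MEM[0x08,0x20,0x13,0x11] = a4 ed a4 58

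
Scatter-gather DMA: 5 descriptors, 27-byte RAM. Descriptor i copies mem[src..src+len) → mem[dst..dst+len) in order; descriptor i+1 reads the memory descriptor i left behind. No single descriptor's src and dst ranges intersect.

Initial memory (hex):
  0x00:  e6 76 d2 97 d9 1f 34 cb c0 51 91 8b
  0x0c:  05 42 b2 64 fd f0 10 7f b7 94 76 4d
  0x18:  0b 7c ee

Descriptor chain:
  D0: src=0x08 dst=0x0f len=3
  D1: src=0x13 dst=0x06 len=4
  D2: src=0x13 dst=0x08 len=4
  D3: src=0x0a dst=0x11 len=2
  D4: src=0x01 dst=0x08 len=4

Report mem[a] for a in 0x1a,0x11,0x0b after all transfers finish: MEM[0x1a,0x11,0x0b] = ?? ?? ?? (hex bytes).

[0] 0x08->0x0f len=3 : c0 51 91
[1] 0x13->0x06 len=4 : 7f b7 94 76
[2] 0x13->0x08 len=4 : 7f b7 94 76
[3] 0x0a->0x11 len=2 : 94 76
[4] 0x01->0x08 len=4 : 76 d2 97 d9
query mem[0x1a]=0xee, mem[0x11]=0x94, mem[0x0b]=0xd9

MEM[0x1a,0x11,0x0b] = ee 94 d9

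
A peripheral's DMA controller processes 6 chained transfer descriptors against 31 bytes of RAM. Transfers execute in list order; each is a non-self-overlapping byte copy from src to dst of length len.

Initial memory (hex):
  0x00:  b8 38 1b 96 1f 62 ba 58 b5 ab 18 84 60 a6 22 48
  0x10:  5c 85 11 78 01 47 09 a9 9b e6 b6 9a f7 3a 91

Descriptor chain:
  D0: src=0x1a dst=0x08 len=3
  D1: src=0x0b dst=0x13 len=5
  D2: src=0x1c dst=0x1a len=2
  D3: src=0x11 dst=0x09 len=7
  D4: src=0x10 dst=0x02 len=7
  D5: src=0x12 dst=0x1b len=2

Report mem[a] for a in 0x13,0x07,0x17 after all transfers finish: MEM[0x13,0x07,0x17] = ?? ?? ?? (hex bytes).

[0] 0x1a->0x08 len=3 : b6 9a f7
[1] 0x0b->0x13 len=5 : 84 60 a6 22 48
[2] 0x1c->0x1a len=2 : f7 3a
[3] 0x11->0x09 len=7 : 85 11 84 60 a6 22 48
[4] 0x10->0x02 len=7 : 5c 85 11 84 60 a6 22
[5] 0x12->0x1b len=2 : 11 84
query mem[0x13]=0x84, mem[0x07]=0xa6, mem[0x17]=0x48

MEM[0x13,0x07,0x17] = 84 a6 48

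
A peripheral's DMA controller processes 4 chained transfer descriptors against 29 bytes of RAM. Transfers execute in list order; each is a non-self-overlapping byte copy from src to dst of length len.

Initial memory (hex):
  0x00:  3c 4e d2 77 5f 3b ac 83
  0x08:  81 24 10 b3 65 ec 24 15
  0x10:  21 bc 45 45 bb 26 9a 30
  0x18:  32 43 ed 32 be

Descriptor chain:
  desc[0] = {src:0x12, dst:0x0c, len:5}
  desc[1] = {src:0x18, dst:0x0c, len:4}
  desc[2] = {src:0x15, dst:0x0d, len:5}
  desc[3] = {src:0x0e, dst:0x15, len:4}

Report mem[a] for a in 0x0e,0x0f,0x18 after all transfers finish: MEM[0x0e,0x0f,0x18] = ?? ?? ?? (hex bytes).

MEM[0x0e,0x0f,0x18] = 9a 30 43

D0: mem[0x0c..0x10] <- [45 45 bb 26 9a]
D1: mem[0x0c..0x0f] <- [32 43 ed 32]
D2: mem[0x0d..0x11] <- [26 9a 30 32 43]
D3: mem[0x15..0x18] <- [9a 30 32 43]
query mem[0x0e]=0x9a, mem[0x0f]=0x30, mem[0x18]=0x43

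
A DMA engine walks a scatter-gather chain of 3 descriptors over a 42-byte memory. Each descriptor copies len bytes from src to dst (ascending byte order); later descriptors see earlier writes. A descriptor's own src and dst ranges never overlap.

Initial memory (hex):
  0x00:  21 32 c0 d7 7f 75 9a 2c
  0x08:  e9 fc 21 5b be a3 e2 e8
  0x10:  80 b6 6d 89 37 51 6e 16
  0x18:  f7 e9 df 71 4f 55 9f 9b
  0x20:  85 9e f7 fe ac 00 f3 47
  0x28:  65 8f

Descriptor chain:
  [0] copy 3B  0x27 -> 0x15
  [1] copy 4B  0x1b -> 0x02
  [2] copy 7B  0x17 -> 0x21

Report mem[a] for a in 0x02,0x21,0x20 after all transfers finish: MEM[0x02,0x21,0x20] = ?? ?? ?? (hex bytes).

MEM[0x02,0x21,0x20] = 71 8f 85

  after D0: wrote 3B at 0x15 = 47658f
  after D1: wrote 4B at 0x02 = 714f559f
  after D2: wrote 7B at 0x21 = 8ff7e9df714f55
query mem[0x02]=0x71, mem[0x21]=0x8f, mem[0x20]=0x85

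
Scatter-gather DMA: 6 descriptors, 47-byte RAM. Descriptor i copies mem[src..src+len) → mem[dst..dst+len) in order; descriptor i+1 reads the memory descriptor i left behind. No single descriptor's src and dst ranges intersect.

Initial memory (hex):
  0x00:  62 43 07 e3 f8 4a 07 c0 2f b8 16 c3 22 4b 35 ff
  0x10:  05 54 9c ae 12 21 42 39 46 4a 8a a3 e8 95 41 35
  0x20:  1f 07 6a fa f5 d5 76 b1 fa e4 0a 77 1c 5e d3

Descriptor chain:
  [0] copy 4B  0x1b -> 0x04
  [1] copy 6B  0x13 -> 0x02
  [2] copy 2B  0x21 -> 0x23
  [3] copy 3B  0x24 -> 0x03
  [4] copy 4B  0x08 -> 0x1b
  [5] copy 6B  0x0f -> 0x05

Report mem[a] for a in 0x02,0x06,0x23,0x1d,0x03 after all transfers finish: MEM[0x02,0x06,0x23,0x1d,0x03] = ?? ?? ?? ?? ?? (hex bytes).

MEM[0x02,0x06,0x23,0x1d,0x03] = ae 05 07 16 6a

[0] 0x1b->0x04 len=4 : a3 e8 95 41
[1] 0x13->0x02 len=6 : ae 12 21 42 39 46
[2] 0x21->0x23 len=2 : 07 6a
[3] 0x24->0x03 len=3 : 6a d5 76
[4] 0x08->0x1b len=4 : 2f b8 16 c3
[5] 0x0f->0x05 len=6 : ff 05 54 9c ae 12
query mem[0x02]=0xae, mem[0x06]=0x05, mem[0x23]=0x07, mem[0x1d]=0x16, mem[0x03]=0x6a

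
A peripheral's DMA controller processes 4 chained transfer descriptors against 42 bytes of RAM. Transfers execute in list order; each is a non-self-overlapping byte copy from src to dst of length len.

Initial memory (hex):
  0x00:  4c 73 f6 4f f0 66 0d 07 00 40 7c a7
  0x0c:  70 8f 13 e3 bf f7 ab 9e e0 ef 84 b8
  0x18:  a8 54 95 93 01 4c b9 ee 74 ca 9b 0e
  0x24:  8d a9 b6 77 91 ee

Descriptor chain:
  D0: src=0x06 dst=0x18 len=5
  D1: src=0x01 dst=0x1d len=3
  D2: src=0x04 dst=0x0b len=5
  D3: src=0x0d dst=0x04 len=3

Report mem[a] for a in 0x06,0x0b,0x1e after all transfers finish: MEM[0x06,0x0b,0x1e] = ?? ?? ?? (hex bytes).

MEM[0x06,0x0b,0x1e] = 00 f0 f6

  after D0: wrote 5B at 0x18 = 0d0700407c
  after D1: wrote 3B at 0x1d = 73f64f
  after D2: wrote 5B at 0x0b = f0660d0700
  after D3: wrote 3B at 0x04 = 0d0700
query mem[0x06]=0x00, mem[0x0b]=0xf0, mem[0x1e]=0xf6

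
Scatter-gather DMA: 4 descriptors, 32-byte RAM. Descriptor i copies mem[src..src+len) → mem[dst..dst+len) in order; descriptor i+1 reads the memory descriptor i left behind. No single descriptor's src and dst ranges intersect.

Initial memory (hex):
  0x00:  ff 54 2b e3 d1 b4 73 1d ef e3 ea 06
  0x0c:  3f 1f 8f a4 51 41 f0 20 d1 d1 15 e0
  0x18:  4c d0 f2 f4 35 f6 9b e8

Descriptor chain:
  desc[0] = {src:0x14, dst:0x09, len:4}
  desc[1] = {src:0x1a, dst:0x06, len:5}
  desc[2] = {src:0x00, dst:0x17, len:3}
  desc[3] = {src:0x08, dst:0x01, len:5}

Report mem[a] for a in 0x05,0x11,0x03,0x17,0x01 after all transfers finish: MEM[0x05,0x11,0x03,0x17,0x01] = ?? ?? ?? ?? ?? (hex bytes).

MEM[0x05,0x11,0x03,0x17,0x01] = e0 41 9b ff 35

[0] 0x14->0x09 len=4 : d1 d1 15 e0
[1] 0x1a->0x06 len=5 : f2 f4 35 f6 9b
[2] 0x00->0x17 len=3 : ff 54 2b
[3] 0x08->0x01 len=5 : 35 f6 9b 15 e0
query mem[0x05]=0xe0, mem[0x11]=0x41, mem[0x03]=0x9b, mem[0x17]=0xff, mem[0x01]=0x35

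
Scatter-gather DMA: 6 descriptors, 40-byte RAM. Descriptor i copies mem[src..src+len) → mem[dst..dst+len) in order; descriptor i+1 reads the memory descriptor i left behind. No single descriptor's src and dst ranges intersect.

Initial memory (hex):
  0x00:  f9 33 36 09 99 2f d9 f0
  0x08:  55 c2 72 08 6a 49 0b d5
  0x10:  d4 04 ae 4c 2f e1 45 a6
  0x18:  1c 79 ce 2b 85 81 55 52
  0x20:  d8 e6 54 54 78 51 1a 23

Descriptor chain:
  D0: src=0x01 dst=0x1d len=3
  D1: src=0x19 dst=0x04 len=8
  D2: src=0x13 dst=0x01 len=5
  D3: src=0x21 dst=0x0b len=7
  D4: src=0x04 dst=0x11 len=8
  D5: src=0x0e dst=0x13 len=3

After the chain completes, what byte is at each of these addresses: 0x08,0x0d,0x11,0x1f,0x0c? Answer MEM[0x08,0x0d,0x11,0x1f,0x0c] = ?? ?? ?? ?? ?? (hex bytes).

D0: mem[0x1d..0x1f] <- [33 36 09]
D1: mem[0x04..0x0b] <- [79 ce 2b 85 33 36 09 d8]
D2: mem[0x01..0x05] <- [4c 2f e1 45 a6]
D3: mem[0x0b..0x11] <- [e6 54 54 78 51 1a 23]
D4: mem[0x11..0x18] <- [45 a6 2b 85 33 36 09 e6]
D5: mem[0x13..0x15] <- [78 51 1a]
query mem[0x08]=0x33, mem[0x0d]=0x54, mem[0x11]=0x45, mem[0x1f]=0x09, mem[0x0c]=0x54

MEM[0x08,0x0d,0x11,0x1f,0x0c] = 33 54 45 09 54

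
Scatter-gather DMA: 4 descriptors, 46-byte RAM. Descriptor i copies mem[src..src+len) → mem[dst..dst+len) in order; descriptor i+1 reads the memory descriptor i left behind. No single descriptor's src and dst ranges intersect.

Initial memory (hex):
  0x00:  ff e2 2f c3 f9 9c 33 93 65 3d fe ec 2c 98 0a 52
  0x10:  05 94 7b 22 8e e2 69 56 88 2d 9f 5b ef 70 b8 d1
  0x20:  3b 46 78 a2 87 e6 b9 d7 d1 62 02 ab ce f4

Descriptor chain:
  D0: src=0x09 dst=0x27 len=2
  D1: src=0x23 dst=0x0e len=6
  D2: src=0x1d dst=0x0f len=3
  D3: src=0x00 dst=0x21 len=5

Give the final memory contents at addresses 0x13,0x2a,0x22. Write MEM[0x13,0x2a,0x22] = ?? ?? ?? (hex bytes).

MEM[0x13,0x2a,0x22] = fe 02 e2

#0 dst[0x27+2] := {0x3d,0xfe}
#1 dst[0x0e+6] := {0xa2,0x87,0xe6,0xb9,0x3d,0xfe}
#2 dst[0x0f+3] := {0x70,0xb8,0xd1}
#3 dst[0x21+5] := {0xff,0xe2,0x2f,0xc3,0xf9}
query mem[0x13]=0xfe, mem[0x2a]=0x02, mem[0x22]=0xe2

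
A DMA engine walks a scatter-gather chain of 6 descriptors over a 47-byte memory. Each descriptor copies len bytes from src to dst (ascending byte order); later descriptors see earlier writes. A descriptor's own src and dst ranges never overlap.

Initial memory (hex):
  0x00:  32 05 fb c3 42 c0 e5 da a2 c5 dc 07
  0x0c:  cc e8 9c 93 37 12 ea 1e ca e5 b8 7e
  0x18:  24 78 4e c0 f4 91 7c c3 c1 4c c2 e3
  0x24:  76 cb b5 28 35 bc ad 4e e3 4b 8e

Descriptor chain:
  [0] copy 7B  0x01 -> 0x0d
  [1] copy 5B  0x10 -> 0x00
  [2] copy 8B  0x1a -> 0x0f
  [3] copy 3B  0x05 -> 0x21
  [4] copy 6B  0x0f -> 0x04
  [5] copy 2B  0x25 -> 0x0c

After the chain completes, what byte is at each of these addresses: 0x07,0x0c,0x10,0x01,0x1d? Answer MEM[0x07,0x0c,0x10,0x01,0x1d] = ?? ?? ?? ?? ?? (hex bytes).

MEM[0x07,0x0c,0x10,0x01,0x1d] = 91 cb c0 c0 91

  after D0: wrote 7B at 0x0d = 05fbc342c0e5da
  after D1: wrote 5B at 0x00 = 42c0e5daca
  after D2: wrote 8B at 0x0f = 4ec0f4917cc3c14c
  after D3: wrote 3B at 0x21 = c0e5da
  after D4: wrote 6B at 0x04 = 4ec0f4917cc3
  after D5: wrote 2B at 0x0c = cbb5
query mem[0x07]=0x91, mem[0x0c]=0xcb, mem[0x10]=0xc0, mem[0x01]=0xc0, mem[0x1d]=0x91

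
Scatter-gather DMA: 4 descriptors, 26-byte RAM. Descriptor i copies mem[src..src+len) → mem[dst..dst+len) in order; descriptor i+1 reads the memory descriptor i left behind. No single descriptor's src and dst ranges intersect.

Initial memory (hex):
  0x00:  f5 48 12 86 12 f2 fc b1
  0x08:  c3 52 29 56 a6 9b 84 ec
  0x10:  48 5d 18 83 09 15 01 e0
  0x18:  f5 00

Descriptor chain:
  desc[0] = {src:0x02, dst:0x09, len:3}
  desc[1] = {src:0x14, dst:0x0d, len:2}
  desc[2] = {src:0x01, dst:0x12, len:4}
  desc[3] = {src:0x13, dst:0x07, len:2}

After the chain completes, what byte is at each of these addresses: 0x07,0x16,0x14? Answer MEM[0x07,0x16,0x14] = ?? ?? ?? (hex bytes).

  after D0: wrote 3B at 0x09 = 128612
  after D1: wrote 2B at 0x0d = 0915
  after D2: wrote 4B at 0x12 = 48128612
  after D3: wrote 2B at 0x07 = 1286
query mem[0x07]=0x12, mem[0x16]=0x01, mem[0x14]=0x86

MEM[0x07,0x16,0x14] = 12 01 86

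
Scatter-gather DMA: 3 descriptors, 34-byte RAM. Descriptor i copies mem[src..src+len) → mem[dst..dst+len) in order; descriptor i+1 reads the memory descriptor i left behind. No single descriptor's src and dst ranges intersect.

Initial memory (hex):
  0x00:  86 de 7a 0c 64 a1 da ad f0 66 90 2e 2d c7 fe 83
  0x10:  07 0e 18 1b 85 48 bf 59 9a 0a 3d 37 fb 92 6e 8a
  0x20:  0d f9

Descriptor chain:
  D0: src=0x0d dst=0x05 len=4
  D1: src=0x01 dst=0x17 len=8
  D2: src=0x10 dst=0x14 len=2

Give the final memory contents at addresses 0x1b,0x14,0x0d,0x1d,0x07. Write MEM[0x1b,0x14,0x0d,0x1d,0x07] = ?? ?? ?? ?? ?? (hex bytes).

[0] 0x0d->0x05 len=4 : c7 fe 83 07
[1] 0x01->0x17 len=8 : de 7a 0c 64 c7 fe 83 07
[2] 0x10->0x14 len=2 : 07 0e
query mem[0x1b]=0xc7, mem[0x14]=0x07, mem[0x0d]=0xc7, mem[0x1d]=0x83, mem[0x07]=0x83

MEM[0x1b,0x14,0x0d,0x1d,0x07] = c7 07 c7 83 83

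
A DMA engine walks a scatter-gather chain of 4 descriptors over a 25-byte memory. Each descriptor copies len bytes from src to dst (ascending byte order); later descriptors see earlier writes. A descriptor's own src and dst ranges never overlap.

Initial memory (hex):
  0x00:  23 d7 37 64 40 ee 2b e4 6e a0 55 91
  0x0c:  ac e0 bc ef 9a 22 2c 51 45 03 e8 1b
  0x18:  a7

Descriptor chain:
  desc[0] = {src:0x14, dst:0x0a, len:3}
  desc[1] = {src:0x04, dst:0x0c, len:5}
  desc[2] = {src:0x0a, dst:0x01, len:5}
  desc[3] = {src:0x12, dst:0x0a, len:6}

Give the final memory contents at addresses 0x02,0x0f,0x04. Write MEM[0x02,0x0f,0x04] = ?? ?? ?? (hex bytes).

D0: mem[0x0a..0x0c] <- [45 03 e8]
D1: mem[0x0c..0x10] <- [40 ee 2b e4 6e]
D2: mem[0x01..0x05] <- [45 03 40 ee 2b]
D3: mem[0x0a..0x0f] <- [2c 51 45 03 e8 1b]
query mem[0x02]=0x03, mem[0x0f]=0x1b, mem[0x04]=0xee

MEM[0x02,0x0f,0x04] = 03 1b ee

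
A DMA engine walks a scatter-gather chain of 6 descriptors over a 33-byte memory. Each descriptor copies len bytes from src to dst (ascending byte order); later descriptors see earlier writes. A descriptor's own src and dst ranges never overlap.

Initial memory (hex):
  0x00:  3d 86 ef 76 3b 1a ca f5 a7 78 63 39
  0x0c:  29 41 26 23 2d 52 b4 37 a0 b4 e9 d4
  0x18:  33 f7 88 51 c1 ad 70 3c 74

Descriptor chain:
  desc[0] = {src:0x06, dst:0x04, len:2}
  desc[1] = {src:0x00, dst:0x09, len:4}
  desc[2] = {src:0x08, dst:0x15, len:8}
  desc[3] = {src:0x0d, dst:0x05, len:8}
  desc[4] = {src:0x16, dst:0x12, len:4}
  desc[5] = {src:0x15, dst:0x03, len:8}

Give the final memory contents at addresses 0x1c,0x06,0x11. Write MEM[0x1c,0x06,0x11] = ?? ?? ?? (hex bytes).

[0] 0x06->0x04 len=2 : ca f5
[1] 0x00->0x09 len=4 : 3d 86 ef 76
[2] 0x08->0x15 len=8 : a7 3d 86 ef 76 41 26 23
[3] 0x0d->0x05 len=8 : 41 26 23 2d 52 b4 37 a0
[4] 0x16->0x12 len=4 : 3d 86 ef 76
[5] 0x15->0x03 len=8 : 76 3d 86 ef 76 41 26 23
query mem[0x1c]=0x23, mem[0x06]=0xef, mem[0x11]=0x52

MEM[0x1c,0x06,0x11] = 23 ef 52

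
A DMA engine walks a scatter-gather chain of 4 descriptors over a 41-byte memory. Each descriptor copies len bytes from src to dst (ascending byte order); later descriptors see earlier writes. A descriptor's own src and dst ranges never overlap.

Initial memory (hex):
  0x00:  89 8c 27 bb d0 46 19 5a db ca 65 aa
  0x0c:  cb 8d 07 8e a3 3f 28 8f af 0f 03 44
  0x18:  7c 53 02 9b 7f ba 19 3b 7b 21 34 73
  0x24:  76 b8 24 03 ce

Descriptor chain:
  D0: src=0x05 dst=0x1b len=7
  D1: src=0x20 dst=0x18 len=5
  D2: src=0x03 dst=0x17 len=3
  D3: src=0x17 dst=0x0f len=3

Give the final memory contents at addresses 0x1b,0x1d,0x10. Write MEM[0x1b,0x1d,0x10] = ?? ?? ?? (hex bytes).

#0 dst[0x1b+7] := {0x46,0x19,0x5a,0xdb,0xca,0x65,0xaa}
#1 dst[0x18+5] := {0x65,0xaa,0x34,0x73,0x76}
#2 dst[0x17+3] := {0xbb,0xd0,0x46}
#3 dst[0x0f+3] := {0xbb,0xd0,0x46}
query mem[0x1b]=0x73, mem[0x1d]=0x5a, mem[0x10]=0xd0

MEM[0x1b,0x1d,0x10] = 73 5a d0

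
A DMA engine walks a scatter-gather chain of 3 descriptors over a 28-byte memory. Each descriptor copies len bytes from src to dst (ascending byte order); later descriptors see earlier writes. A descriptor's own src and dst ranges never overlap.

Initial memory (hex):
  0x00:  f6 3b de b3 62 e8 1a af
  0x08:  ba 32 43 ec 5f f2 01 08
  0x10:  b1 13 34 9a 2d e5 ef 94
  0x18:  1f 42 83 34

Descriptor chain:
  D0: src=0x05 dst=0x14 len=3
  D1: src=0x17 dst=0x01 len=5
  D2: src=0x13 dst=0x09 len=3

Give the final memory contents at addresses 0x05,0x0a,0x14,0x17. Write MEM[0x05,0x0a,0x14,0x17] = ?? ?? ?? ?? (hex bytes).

  after D0: wrote 3B at 0x14 = e81aaf
  after D1: wrote 5B at 0x01 = 941f428334
  after D2: wrote 3B at 0x09 = 9ae81a
query mem[0x05]=0x34, mem[0x0a]=0xe8, mem[0x14]=0xe8, mem[0x17]=0x94

MEM[0x05,0x0a,0x14,0x17] = 34 e8 e8 94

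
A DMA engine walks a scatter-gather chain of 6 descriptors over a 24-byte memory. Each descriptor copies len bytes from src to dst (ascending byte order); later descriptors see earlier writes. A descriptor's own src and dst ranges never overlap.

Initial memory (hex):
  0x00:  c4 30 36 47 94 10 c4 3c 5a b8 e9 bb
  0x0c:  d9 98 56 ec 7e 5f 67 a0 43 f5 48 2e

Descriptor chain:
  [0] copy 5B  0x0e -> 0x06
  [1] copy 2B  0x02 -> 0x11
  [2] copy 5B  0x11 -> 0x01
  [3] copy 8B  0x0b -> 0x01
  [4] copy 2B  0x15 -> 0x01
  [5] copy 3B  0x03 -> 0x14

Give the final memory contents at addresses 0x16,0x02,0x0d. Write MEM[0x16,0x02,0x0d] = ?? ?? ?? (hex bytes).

[0] 0x0e->0x06 len=5 : 56 ec 7e 5f 67
[1] 0x02->0x11 len=2 : 36 47
[2] 0x11->0x01 len=5 : 36 47 a0 43 f5
[3] 0x0b->0x01 len=8 : bb d9 98 56 ec 7e 36 47
[4] 0x15->0x01 len=2 : f5 48
[5] 0x03->0x14 len=3 : 98 56 ec
query mem[0x16]=0xec, mem[0x02]=0x48, mem[0x0d]=0x98

MEM[0x16,0x02,0x0d] = ec 48 98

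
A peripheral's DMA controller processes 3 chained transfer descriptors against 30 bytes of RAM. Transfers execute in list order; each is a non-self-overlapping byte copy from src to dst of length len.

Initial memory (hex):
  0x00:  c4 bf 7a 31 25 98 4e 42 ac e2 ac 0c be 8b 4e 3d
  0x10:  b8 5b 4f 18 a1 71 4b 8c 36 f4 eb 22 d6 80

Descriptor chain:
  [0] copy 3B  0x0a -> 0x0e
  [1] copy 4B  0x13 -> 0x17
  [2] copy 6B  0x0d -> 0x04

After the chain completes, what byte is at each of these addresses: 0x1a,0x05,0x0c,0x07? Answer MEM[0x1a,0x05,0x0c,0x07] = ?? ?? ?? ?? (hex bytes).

MEM[0x1a,0x05,0x0c,0x07] = 4b ac be be

  after D0: wrote 3B at 0x0e = ac0cbe
  after D1: wrote 4B at 0x17 = 18a1714b
  after D2: wrote 6B at 0x04 = 8bac0cbe5b4f
query mem[0x1a]=0x4b, mem[0x05]=0xac, mem[0x0c]=0xbe, mem[0x07]=0xbe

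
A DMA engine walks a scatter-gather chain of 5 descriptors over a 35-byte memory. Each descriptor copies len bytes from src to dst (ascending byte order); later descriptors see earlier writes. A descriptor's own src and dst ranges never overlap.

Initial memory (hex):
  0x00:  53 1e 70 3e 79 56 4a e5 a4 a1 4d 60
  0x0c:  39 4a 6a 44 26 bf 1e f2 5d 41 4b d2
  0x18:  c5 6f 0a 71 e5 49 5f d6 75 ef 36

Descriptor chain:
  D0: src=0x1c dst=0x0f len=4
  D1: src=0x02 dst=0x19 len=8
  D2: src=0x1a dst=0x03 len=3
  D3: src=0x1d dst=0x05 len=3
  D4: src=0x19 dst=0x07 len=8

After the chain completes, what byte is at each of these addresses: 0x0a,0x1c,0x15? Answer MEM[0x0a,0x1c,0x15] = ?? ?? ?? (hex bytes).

[0] 0x1c->0x0f len=4 : e5 49 5f d6
[1] 0x02->0x19 len=8 : 70 3e 79 56 4a e5 a4 a1
[2] 0x1a->0x03 len=3 : 3e 79 56
[3] 0x1d->0x05 len=3 : 4a e5 a4
[4] 0x19->0x07 len=8 : 70 3e 79 56 4a e5 a4 a1
query mem[0x0a]=0x56, mem[0x1c]=0x56, mem[0x15]=0x41

MEM[0x0a,0x1c,0x15] = 56 56 41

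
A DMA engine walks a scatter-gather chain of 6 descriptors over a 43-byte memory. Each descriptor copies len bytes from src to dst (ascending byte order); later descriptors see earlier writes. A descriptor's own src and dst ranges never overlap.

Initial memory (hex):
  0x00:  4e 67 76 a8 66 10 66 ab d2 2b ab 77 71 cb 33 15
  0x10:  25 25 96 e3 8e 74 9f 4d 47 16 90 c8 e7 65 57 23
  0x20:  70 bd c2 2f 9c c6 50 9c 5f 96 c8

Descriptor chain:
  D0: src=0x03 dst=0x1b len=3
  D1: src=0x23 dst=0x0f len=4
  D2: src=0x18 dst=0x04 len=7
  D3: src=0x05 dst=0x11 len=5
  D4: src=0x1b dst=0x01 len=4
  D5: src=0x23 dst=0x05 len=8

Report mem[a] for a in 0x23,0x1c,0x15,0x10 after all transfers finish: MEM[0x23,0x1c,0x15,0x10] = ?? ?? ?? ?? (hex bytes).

[0] 0x03->0x1b len=3 : a8 66 10
[1] 0x23->0x0f len=4 : 2f 9c c6 50
[2] 0x18->0x04 len=7 : 47 16 90 a8 66 10 57
[3] 0x05->0x11 len=5 : 16 90 a8 66 10
[4] 0x1b->0x01 len=4 : a8 66 10 57
[5] 0x23->0x05 len=8 : 2f 9c c6 50 9c 5f 96 c8
query mem[0x23]=0x2f, mem[0x1c]=0x66, mem[0x15]=0x10, mem[0x10]=0x9c

MEM[0x23,0x1c,0x15,0x10] = 2f 66 10 9c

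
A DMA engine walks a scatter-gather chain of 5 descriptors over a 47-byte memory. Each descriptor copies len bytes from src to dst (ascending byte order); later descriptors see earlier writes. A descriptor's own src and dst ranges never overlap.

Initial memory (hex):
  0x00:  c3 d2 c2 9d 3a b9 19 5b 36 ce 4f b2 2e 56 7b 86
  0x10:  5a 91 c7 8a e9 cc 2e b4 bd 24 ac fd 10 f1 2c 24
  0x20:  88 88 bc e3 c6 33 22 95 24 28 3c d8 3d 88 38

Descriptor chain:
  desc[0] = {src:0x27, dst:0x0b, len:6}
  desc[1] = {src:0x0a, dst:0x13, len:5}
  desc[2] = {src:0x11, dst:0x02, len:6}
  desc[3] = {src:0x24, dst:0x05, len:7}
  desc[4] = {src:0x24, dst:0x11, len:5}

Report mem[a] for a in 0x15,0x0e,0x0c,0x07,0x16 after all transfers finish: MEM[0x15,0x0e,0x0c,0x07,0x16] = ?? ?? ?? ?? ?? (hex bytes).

MEM[0x15,0x0e,0x0c,0x07,0x16] = 24 3c 24 22 28

[0] 0x27->0x0b len=6 : 95 24 28 3c d8 3d
[1] 0x0a->0x13 len=5 : 4f 95 24 28 3c
[2] 0x11->0x02 len=6 : 91 c7 4f 95 24 28
[3] 0x24->0x05 len=7 : c6 33 22 95 24 28 3c
[4] 0x24->0x11 len=5 : c6 33 22 95 24
query mem[0x15]=0x24, mem[0x0e]=0x3c, mem[0x0c]=0x24, mem[0x07]=0x22, mem[0x16]=0x28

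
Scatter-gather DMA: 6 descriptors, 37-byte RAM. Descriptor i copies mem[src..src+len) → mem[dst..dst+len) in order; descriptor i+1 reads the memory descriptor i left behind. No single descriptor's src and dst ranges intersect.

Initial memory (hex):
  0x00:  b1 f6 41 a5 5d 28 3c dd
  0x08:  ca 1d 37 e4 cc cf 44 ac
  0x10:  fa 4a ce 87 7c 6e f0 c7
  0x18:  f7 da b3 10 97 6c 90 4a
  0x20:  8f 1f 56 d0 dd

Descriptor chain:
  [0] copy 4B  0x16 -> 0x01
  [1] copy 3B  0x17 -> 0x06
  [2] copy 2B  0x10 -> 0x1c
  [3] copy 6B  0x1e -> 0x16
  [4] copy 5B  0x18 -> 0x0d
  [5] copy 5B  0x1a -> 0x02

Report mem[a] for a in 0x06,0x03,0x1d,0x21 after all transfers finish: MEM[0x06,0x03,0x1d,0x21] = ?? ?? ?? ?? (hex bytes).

MEM[0x06,0x03,0x1d,0x21] = 90 d0 4a 1f

D0: mem[0x01..0x04] <- [f0 c7 f7 da]
D1: mem[0x06..0x08] <- [c7 f7 da]
D2: mem[0x1c..0x1d] <- [fa 4a]
D3: mem[0x16..0x1b] <- [90 4a 8f 1f 56 d0]
D4: mem[0x0d..0x11] <- [8f 1f 56 d0 fa]
D5: mem[0x02..0x06] <- [56 d0 fa 4a 90]
query mem[0x06]=0x90, mem[0x03]=0xd0, mem[0x1d]=0x4a, mem[0x21]=0x1f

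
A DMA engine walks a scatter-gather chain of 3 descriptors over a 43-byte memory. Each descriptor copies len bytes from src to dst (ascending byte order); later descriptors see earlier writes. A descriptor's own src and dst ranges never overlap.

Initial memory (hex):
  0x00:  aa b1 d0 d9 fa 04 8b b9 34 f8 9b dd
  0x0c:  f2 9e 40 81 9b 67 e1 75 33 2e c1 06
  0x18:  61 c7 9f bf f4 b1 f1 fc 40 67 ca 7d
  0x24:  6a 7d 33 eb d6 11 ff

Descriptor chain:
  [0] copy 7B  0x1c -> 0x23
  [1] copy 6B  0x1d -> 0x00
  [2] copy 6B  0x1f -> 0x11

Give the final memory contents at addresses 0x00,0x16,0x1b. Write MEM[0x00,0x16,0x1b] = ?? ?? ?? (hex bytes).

#0 dst[0x23+7] := {0xf4,0xb1,0xf1,0xfc,0x40,0x67,0xca}
#1 dst[0x00+6] := {0xb1,0xf1,0xfc,0x40,0x67,0xca}
#2 dst[0x11+6] := {0xfc,0x40,0x67,0xca,0xf4,0xb1}
query mem[0x00]=0xb1, mem[0x16]=0xb1, mem[0x1b]=0xbf

MEM[0x00,0x16,0x1b] = b1 b1 bf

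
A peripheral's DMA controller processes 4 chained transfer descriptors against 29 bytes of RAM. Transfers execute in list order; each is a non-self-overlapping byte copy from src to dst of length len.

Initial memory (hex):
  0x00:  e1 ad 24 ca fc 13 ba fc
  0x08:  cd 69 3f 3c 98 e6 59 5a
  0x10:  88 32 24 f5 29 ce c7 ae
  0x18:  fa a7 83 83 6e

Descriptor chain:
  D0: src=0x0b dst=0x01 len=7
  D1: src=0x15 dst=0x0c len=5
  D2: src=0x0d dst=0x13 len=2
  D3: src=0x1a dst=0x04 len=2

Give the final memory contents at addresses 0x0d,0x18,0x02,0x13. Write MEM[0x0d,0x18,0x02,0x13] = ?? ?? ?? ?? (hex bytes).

MEM[0x0d,0x18,0x02,0x13] = c7 fa 98 c7

  after D0: wrote 7B at 0x01 = 3c98e6595a8832
  after D1: wrote 5B at 0x0c = cec7aefaa7
  after D2: wrote 2B at 0x13 = c7ae
  after D3: wrote 2B at 0x04 = 8383
query mem[0x0d]=0xc7, mem[0x18]=0xfa, mem[0x02]=0x98, mem[0x13]=0xc7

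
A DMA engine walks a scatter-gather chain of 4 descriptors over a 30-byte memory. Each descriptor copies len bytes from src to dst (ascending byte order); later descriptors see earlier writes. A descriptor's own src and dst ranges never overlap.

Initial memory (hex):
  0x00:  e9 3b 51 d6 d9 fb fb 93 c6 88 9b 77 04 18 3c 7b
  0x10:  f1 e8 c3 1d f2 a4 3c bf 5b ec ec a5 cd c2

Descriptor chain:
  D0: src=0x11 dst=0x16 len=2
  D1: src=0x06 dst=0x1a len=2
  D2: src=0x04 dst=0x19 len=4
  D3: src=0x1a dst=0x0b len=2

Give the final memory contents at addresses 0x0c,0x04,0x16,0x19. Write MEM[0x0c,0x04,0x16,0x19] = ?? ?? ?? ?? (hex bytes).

MEM[0x0c,0x04,0x16,0x19] = fb d9 e8 d9

  after D0: wrote 2B at 0x16 = e8c3
  after D1: wrote 2B at 0x1a = fb93
  after D2: wrote 4B at 0x19 = d9fbfb93
  after D3: wrote 2B at 0x0b = fbfb
query mem[0x0c]=0xfb, mem[0x04]=0xd9, mem[0x16]=0xe8, mem[0x19]=0xd9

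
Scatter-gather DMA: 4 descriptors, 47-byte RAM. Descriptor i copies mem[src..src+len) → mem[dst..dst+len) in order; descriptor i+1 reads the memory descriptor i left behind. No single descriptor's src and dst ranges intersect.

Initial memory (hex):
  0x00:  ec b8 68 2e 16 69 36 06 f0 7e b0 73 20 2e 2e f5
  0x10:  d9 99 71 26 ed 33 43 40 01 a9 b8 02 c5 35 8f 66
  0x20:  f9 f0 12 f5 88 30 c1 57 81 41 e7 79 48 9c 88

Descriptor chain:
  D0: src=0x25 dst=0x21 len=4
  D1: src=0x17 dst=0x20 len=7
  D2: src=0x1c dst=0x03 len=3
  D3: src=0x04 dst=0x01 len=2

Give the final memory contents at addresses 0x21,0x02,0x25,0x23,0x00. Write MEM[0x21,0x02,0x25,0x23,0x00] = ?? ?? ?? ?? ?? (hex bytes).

  after D0: wrote 4B at 0x21 = 30c15781
  after D1: wrote 7B at 0x20 = 4001a9b802c535
  after D2: wrote 3B at 0x03 = c5358f
  after D3: wrote 2B at 0x01 = 358f
query mem[0x21]=0x01, mem[0x02]=0x8f, mem[0x25]=0xc5, mem[0x23]=0xb8, mem[0x00]=0xec

MEM[0x21,0x02,0x25,0x23,0x00] = 01 8f c5 b8 ec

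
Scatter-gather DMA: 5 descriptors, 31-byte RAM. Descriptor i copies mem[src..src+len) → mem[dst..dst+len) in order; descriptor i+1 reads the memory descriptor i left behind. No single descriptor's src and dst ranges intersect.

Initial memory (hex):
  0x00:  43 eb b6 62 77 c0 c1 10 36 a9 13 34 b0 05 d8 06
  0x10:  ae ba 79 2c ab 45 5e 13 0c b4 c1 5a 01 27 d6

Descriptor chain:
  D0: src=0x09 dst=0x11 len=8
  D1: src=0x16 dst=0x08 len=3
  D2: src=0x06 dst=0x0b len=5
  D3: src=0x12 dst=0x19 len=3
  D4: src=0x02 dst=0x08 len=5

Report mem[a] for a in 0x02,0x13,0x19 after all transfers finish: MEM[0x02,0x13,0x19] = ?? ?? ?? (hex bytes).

MEM[0x02,0x13,0x19] = b6 34 13

#0 dst[0x11+8] := {0xa9,0x13,0x34,0xb0,0x05,0xd8,0x06,0xae}
#1 dst[0x08+3] := {0xd8,0x06,0xae}
#2 dst[0x0b+5] := {0xc1,0x10,0xd8,0x06,0xae}
#3 dst[0x19+3] := {0x13,0x34,0xb0}
#4 dst[0x08+5] := {0xb6,0x62,0x77,0xc0,0xc1}
query mem[0x02]=0xb6, mem[0x13]=0x34, mem[0x19]=0x13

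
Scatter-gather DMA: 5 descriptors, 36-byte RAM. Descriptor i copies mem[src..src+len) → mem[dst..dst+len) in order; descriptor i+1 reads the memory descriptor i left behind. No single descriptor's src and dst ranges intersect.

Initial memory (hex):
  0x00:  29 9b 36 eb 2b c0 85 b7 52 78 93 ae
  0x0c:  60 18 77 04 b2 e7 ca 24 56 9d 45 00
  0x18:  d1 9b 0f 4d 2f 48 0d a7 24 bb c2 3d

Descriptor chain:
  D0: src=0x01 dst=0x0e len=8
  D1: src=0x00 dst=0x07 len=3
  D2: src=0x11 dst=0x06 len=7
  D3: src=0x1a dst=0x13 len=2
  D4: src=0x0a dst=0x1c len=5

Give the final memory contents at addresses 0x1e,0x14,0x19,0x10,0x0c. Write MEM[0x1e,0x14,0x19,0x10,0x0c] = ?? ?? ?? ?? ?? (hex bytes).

[0] 0x01->0x0e len=8 : 9b 36 eb 2b c0 85 b7 52
[1] 0x00->0x07 len=3 : 29 9b 36
[2] 0x11->0x06 len=7 : 2b c0 85 b7 52 45 00
[3] 0x1a->0x13 len=2 : 0f 4d
[4] 0x0a->0x1c len=5 : 52 45 00 18 9b
query mem[0x1e]=0x00, mem[0x14]=0x4d, mem[0x19]=0x9b, mem[0x10]=0xeb, mem[0x0c]=0x00

MEM[0x1e,0x14,0x19,0x10,0x0c] = 00 4d 9b eb 00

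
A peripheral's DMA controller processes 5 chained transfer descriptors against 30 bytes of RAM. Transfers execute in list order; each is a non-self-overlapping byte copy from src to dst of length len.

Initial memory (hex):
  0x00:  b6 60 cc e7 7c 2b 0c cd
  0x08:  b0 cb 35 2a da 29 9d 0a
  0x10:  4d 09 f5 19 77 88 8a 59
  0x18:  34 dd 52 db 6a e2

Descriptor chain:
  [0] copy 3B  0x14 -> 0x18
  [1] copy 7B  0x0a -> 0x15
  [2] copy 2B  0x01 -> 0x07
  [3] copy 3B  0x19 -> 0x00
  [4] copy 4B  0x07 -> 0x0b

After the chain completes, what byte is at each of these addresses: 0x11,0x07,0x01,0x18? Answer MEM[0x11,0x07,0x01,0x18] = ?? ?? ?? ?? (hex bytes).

#0 dst[0x18+3] := {0x77,0x88,0x8a}
#1 dst[0x15+7] := {0x35,0x2a,0xda,0x29,0x9d,0x0a,0x4d}
#2 dst[0x07+2] := {0x60,0xcc}
#3 dst[0x00+3] := {0x9d,0x0a,0x4d}
#4 dst[0x0b+4] := {0x60,0xcc,0xcb,0x35}
query mem[0x11]=0x09, mem[0x07]=0x60, mem[0x01]=0x0a, mem[0x18]=0x29

MEM[0x11,0x07,0x01,0x18] = 09 60 0a 29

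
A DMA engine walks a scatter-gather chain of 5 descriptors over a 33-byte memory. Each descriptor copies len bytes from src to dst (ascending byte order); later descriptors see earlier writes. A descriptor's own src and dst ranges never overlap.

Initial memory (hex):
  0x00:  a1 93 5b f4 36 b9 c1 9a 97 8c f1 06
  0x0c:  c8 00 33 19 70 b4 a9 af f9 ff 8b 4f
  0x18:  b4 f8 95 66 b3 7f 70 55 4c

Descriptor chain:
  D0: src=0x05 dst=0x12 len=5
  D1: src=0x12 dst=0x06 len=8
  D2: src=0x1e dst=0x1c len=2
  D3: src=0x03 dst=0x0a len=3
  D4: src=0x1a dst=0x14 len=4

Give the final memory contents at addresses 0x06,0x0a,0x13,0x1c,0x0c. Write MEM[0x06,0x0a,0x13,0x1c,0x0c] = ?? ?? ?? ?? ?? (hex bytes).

MEM[0x06,0x0a,0x13,0x1c,0x0c] = b9 f4 c1 70 b9

[0] 0x05->0x12 len=5 : b9 c1 9a 97 8c
[1] 0x12->0x06 len=8 : b9 c1 9a 97 8c 4f b4 f8
[2] 0x1e->0x1c len=2 : 70 55
[3] 0x03->0x0a len=3 : f4 36 b9
[4] 0x1a->0x14 len=4 : 95 66 70 55
query mem[0x06]=0xb9, mem[0x0a]=0xf4, mem[0x13]=0xc1, mem[0x1c]=0x70, mem[0x0c]=0xb9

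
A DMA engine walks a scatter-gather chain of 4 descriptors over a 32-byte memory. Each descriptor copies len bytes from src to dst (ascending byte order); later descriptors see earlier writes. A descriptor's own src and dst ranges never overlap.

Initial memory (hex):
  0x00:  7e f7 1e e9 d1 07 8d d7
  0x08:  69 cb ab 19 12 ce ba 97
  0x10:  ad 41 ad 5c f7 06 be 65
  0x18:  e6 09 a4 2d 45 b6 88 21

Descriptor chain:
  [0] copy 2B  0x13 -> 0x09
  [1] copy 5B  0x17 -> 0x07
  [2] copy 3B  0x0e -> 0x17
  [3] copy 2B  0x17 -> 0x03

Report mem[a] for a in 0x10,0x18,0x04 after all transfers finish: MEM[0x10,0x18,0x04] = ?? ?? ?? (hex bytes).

MEM[0x10,0x18,0x04] = ad 97 97

[0] 0x13->0x09 len=2 : 5c f7
[1] 0x17->0x07 len=5 : 65 e6 09 a4 2d
[2] 0x0e->0x17 len=3 : ba 97 ad
[3] 0x17->0x03 len=2 : ba 97
query mem[0x10]=0xad, mem[0x18]=0x97, mem[0x04]=0x97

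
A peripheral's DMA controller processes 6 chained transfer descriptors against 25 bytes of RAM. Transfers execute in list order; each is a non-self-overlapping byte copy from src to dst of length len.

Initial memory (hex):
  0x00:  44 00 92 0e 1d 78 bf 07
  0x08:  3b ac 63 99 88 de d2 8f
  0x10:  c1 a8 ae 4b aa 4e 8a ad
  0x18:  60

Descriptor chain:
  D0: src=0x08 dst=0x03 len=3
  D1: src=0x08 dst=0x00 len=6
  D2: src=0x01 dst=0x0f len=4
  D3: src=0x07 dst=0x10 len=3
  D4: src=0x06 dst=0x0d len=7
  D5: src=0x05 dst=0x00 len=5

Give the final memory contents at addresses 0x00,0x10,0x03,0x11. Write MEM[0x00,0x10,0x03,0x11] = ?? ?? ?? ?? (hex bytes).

D0: mem[0x03..0x05] <- [3b ac 63]
D1: mem[0x00..0x05] <- [3b ac 63 99 88 de]
D2: mem[0x0f..0x12] <- [ac 63 99 88]
D3: mem[0x10..0x12] <- [07 3b ac]
D4: mem[0x0d..0x13] <- [bf 07 3b ac 63 99 88]
D5: mem[0x00..0x04] <- [de bf 07 3b ac]
query mem[0x00]=0xde, mem[0x10]=0xac, mem[0x03]=0x3b, mem[0x11]=0x63

MEM[0x00,0x10,0x03,0x11] = de ac 3b 63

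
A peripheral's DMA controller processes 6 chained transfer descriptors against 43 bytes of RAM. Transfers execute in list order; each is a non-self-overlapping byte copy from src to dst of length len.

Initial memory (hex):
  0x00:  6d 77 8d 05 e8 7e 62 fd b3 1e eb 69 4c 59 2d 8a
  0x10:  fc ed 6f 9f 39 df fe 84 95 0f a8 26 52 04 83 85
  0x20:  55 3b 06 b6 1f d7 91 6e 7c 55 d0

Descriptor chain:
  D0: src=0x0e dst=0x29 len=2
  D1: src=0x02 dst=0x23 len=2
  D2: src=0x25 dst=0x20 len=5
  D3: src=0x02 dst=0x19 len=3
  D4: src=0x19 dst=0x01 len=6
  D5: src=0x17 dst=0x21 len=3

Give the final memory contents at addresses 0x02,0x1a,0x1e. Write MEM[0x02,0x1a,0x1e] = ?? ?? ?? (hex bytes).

MEM[0x02,0x1a,0x1e] = 05 05 83

  after D0: wrote 2B at 0x29 = 2d8a
  after D1: wrote 2B at 0x23 = 8d05
  after D2: wrote 5B at 0x20 = d7916e7c2d
  after D3: wrote 3B at 0x19 = 8d05e8
  after D4: wrote 6B at 0x01 = 8d05e8520483
  after D5: wrote 3B at 0x21 = 84958d
query mem[0x02]=0x05, mem[0x1a]=0x05, mem[0x1e]=0x83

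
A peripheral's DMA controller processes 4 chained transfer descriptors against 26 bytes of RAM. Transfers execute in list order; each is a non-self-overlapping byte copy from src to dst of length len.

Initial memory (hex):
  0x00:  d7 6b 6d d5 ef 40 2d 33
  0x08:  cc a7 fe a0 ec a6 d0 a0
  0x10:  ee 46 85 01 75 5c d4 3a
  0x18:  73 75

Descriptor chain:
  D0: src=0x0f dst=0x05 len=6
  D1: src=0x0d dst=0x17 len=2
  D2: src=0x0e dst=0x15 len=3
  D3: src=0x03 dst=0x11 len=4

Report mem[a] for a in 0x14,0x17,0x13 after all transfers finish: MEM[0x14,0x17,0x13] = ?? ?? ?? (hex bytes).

  after D0: wrote 6B at 0x05 = a0ee46850175
  after D1: wrote 2B at 0x17 = a6d0
  after D2: wrote 3B at 0x15 = d0a0ee
  after D3: wrote 4B at 0x11 = d5efa0ee
query mem[0x14]=0xee, mem[0x17]=0xee, mem[0x13]=0xa0

MEM[0x14,0x17,0x13] = ee ee a0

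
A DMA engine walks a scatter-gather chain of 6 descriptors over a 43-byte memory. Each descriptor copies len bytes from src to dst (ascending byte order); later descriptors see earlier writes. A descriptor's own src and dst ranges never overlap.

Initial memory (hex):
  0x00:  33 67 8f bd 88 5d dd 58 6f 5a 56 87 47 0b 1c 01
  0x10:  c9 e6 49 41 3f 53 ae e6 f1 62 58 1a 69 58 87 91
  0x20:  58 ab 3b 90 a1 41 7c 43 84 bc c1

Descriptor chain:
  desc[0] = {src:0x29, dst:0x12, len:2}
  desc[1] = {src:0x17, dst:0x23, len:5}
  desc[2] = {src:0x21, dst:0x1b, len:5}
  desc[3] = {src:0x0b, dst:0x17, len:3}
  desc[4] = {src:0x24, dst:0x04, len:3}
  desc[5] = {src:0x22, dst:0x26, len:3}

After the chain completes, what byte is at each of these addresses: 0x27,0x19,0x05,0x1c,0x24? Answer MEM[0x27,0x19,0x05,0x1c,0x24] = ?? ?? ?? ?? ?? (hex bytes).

  after D0: wrote 2B at 0x12 = bcc1
  after D1: wrote 5B at 0x23 = e6f162581a
  after D2: wrote 5B at 0x1b = ab3be6f162
  after D3: wrote 3B at 0x17 = 87470b
  after D4: wrote 3B at 0x04 = f16258
  after D5: wrote 3B at 0x26 = 3be6f1
query mem[0x27]=0xe6, mem[0x19]=0x0b, mem[0x05]=0x62, mem[0x1c]=0x3b, mem[0x24]=0xf1

MEM[0x27,0x19,0x05,0x1c,0x24] = e6 0b 62 3b f1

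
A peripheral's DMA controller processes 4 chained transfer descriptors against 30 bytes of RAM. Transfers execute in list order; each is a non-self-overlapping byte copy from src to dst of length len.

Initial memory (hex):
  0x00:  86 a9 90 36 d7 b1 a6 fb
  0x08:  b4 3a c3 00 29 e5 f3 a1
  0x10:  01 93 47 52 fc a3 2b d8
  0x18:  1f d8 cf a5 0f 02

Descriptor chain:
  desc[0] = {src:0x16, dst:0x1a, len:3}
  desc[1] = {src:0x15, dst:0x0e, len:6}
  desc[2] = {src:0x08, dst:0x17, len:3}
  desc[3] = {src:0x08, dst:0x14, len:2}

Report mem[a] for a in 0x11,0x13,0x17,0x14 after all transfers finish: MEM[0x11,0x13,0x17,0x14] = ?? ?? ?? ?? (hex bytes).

  after D0: wrote 3B at 0x1a = 2bd81f
  after D1: wrote 6B at 0x0e = a32bd81fd82b
  after D2: wrote 3B at 0x17 = b43ac3
  after D3: wrote 2B at 0x14 = b43a
query mem[0x11]=0x1f, mem[0x13]=0x2b, mem[0x17]=0xb4, mem[0x14]=0xb4

MEM[0x11,0x13,0x17,0x14] = 1f 2b b4 b4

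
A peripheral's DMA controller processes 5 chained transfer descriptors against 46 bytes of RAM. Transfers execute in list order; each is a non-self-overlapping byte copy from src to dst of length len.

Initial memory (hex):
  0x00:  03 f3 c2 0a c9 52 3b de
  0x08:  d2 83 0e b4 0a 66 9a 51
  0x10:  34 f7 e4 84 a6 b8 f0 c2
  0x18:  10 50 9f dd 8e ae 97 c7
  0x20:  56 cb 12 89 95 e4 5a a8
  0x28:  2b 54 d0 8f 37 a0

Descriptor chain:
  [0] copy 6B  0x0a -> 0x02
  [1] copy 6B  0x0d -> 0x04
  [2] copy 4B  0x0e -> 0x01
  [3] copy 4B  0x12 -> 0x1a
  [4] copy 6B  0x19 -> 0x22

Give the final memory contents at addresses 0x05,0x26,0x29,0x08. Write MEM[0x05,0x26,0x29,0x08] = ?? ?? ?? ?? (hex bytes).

MEM[0x05,0x26,0x29,0x08] = 9a b8 54 f7

#0 dst[0x02+6] := {0x0e,0xb4,0x0a,0x66,0x9a,0x51}
#1 dst[0x04+6] := {0x66,0x9a,0x51,0x34,0xf7,0xe4}
#2 dst[0x01+4] := {0x9a,0x51,0x34,0xf7}
#3 dst[0x1a+4] := {0xe4,0x84,0xa6,0xb8}
#4 dst[0x22+6] := {0x50,0xe4,0x84,0xa6,0xb8,0x97}
query mem[0x05]=0x9a, mem[0x26]=0xb8, mem[0x29]=0x54, mem[0x08]=0xf7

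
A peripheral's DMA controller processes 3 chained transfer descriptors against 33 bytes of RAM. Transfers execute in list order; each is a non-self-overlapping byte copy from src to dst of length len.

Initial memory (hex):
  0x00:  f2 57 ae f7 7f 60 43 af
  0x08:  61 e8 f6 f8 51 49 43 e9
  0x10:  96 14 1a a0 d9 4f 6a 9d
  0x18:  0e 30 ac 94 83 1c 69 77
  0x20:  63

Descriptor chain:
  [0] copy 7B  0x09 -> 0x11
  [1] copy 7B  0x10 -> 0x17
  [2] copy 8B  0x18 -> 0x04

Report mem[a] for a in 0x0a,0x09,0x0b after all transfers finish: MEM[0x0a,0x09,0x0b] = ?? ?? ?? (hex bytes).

D0: mem[0x11..0x17] <- [e8 f6 f8 51 49 43 e9]
D1: mem[0x17..0x1d] <- [96 e8 f6 f8 51 49 43]
D2: mem[0x04..0x0b] <- [e8 f6 f8 51 49 43 69 77]
query mem[0x0a]=0x69, mem[0x09]=0x43, mem[0x0b]=0x77

MEM[0x0a,0x09,0x0b] = 69 43 77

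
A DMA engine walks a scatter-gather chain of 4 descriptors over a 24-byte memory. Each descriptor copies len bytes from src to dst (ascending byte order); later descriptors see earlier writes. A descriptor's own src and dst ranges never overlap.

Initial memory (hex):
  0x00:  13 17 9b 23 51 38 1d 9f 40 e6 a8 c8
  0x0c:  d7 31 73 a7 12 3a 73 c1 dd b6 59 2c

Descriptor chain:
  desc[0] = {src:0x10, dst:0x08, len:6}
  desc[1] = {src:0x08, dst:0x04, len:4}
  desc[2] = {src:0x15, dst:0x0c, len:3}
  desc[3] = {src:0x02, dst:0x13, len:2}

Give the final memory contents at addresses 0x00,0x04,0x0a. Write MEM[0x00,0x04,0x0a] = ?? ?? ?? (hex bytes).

#0 dst[0x08+6] := {0x12,0x3a,0x73,0xc1,0xdd,0xb6}
#1 dst[0x04+4] := {0x12,0x3a,0x73,0xc1}
#2 dst[0x0c+3] := {0xb6,0x59,0x2c}
#3 dst[0x13+2] := {0x9b,0x23}
query mem[0x00]=0x13, mem[0x04]=0x12, mem[0x0a]=0x73

MEM[0x00,0x04,0x0a] = 13 12 73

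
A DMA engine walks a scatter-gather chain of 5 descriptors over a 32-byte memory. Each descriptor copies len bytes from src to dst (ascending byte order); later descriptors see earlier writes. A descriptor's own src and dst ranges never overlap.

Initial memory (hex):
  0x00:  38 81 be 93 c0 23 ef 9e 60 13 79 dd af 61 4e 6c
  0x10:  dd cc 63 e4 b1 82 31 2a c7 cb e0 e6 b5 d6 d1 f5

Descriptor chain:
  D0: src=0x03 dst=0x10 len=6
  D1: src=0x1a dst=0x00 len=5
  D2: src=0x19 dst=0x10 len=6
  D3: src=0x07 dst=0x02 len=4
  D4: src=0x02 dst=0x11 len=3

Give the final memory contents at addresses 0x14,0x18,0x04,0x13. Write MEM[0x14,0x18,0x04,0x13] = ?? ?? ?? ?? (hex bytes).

  after D0: wrote 6B at 0x10 = 93c023ef9e60
  after D1: wrote 5B at 0x00 = e0e6b5d6d1
  after D2: wrote 6B at 0x10 = cbe0e6b5d6d1
  after D3: wrote 4B at 0x02 = 9e601379
  after D4: wrote 3B at 0x11 = 9e6013
query mem[0x14]=0xd6, mem[0x18]=0xc7, mem[0x04]=0x13, mem[0x13]=0x13

MEM[0x14,0x18,0x04,0x13] = d6 c7 13 13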